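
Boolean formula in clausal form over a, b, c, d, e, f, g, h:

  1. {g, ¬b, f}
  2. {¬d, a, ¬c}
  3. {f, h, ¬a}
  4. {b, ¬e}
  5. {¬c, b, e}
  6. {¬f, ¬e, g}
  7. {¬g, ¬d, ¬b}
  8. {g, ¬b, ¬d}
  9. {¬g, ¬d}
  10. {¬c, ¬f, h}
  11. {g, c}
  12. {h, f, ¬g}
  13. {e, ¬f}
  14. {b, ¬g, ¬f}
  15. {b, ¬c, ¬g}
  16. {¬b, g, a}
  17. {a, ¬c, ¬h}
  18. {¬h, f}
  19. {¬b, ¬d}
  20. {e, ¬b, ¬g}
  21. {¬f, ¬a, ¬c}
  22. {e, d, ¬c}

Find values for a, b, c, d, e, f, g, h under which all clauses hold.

Branch on a: take a = False.
The remaining clauses are satisfied by b = True, c = False, d = False, e = True, f = True, g = True, h = True.
Every clause has at least one true literal under this assignment.

a = 0  b = 1  c = 0  d = 0  e = 1  f = 1  g = 1  h = 1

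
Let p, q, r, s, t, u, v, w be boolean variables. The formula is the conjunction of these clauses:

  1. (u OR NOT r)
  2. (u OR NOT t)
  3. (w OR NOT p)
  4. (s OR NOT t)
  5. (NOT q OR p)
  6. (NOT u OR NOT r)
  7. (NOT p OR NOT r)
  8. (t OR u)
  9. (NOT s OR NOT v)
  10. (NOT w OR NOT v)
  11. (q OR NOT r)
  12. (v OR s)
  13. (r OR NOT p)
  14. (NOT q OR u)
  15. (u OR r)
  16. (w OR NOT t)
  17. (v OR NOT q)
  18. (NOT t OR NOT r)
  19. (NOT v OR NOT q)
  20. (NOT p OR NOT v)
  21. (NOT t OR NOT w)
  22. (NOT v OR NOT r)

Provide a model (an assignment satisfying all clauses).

p=0, q=0, r=0, s=0, t=0, u=1, v=1, w=0

Check each clause:
  1. (u OR NOT r) — NOT r is true.
  2. (NOT t OR u) — NOT t is true.
  3. (NOT p OR w) — NOT p is true.
  4. (s OR NOT t) — NOT t is true.
  5. (p OR NOT q) — NOT q is true.
  6. (NOT r OR NOT u) — NOT r is true.
  7. (NOT r OR NOT p) — NOT r is true.
  8. (t OR u) — u is true.
  9. (NOT s OR NOT v) — NOT s is true.
  10. (NOT v OR NOT w) — NOT w is true.
  11. (q OR NOT r) — NOT r is true.
  12. (s OR v) — v is true.
  13. (NOT p OR r) — NOT p is true.
  14. (NOT q OR u) — u is true.
  15. (r OR u) — u is true.
  16. (NOT t OR w) — NOT t is true.
  17. (NOT q OR v) — NOT q is true.
  18. (NOT r OR NOT t) — NOT t is true.
  19. (NOT v OR NOT q) — NOT q is true.
  20. (NOT p OR NOT v) — NOT p is true.
  21. (NOT w OR NOT t) — NOT w is true.
  22. (NOT r OR NOT v) — NOT r is true.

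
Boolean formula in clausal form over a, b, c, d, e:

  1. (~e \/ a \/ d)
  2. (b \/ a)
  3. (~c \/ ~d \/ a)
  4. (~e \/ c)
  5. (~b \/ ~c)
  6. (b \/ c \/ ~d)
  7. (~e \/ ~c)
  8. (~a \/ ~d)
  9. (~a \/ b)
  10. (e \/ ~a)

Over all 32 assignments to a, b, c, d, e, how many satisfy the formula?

Satisfying assignments:
  a=0 b=1 c=0 d=0 e=0
  a=0 b=1 c=0 d=1 e=0
Count: 2.

2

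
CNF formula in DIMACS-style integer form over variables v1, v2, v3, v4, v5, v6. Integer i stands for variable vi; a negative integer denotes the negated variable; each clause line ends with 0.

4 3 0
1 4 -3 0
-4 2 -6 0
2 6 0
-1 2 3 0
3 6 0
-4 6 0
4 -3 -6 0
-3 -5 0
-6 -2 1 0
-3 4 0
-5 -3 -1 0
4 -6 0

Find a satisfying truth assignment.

v1=True, v2=True, v3=False, v4=True, v5=False, v6=True

Check each clause:
  1. (v4 ∨ v3) — v4 is true.
  2. (v4 ∨ v1 ∨ ¬v3) — v1 is true.
  3. (¬v4 ∨ ¬v6 ∨ v2) — v2 is true.
  4. (v2 ∨ v6) — v2 is true.
  5. (v3 ∨ ¬v1 ∨ v2) — v2 is true.
  6. (v6 ∨ v3) — v6 is true.
  7. (¬v4 ∨ v6) — v6 is true.
  8. (¬v6 ∨ ¬v3 ∨ v4) — v4 is true.
  9. (¬v5 ∨ ¬v3) — ¬v5 is true.
  10. (¬v6 ∨ ¬v2 ∨ v1) — v1 is true.
  11. (v4 ∨ ¬v3) — v4 is true.
  12. (¬v3 ∨ ¬v5 ∨ ¬v1) — ¬v5 is true.
  13. (¬v6 ∨ v4) — v4 is true.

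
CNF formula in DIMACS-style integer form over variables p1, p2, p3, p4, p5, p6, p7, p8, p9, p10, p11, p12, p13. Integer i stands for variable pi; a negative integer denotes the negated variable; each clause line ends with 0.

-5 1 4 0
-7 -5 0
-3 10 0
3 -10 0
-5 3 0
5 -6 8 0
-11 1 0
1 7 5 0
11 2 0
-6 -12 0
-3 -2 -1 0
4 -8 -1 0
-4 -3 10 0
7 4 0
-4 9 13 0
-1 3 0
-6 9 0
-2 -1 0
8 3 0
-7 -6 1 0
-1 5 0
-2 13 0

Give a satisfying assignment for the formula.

p1=1, p2=0, p3=1, p4=1, p5=1, p6=0, p7=0, p8=0, p9=1, p10=1, p11=1, p12=0, p13=1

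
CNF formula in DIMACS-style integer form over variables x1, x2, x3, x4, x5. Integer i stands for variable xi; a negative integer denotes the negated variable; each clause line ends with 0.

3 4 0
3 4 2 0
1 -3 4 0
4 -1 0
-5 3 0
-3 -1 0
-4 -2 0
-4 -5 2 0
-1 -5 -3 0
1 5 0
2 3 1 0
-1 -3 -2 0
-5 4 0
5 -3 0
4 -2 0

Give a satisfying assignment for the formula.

Try x1 = True.
  then x4 is forced to True.
  then x3 is forced to False.
  then x5 is forced to False.
  then x2 is forced to False.

x1=True  x2=False  x3=False  x4=True  x5=False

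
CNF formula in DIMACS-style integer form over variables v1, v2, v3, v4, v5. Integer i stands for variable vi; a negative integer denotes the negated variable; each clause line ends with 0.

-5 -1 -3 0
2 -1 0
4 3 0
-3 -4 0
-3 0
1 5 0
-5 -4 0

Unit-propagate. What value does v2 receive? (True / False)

True

(¬v3) stands alone — v3 = False.
In (v3 ∨ v4), v3 is now false; v4 must hold, so v4 = True.
From (¬v5 ∨ ¬v4) and v4 = True: v5 = False.
(v5 ∨ v1): since v5 = False, the clause reduces to (v1). v1 = True.
(¬v1 ∨ v2): since v1 = True, the clause reduces to (v2). v2 = True.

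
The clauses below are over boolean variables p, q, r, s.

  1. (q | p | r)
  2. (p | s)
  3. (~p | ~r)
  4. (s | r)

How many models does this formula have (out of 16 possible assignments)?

5

The models are:
  p=F q=F r=T s=T
  p=F q=T r=F s=T
  p=F q=T r=T s=T
  p=T q=F r=F s=T
  p=T q=T r=F s=T
Count: 5.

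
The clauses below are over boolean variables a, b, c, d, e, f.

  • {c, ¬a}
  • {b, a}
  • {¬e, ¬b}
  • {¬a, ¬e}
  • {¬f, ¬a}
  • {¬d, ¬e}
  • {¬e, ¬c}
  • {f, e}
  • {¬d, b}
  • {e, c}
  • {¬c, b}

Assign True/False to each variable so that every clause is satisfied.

a=F  b=T  c=T  d=T  e=F  f=T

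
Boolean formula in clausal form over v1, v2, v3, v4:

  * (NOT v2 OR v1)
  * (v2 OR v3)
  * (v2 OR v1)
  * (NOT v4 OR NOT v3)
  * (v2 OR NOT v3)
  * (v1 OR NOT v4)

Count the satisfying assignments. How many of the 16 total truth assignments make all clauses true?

3

Satisfying assignments:
  v1=T v2=T v3=F v4=F
  v1=T v2=T v3=F v4=T
  v1=T v2=T v3=T v4=F
That's 3 in total.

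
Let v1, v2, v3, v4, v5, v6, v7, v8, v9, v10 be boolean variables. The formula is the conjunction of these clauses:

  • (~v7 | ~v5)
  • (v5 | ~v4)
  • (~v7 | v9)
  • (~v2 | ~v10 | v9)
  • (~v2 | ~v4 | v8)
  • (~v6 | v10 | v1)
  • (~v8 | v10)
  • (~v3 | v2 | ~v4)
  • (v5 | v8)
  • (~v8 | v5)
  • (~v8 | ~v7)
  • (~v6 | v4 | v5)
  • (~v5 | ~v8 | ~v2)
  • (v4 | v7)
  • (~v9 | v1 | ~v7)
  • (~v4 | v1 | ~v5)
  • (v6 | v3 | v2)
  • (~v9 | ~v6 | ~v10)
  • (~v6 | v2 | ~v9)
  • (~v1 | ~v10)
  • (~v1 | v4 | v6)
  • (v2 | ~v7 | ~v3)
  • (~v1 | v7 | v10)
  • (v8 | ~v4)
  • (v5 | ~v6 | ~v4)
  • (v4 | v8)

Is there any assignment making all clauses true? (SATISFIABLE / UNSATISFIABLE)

UNSATISFIABLE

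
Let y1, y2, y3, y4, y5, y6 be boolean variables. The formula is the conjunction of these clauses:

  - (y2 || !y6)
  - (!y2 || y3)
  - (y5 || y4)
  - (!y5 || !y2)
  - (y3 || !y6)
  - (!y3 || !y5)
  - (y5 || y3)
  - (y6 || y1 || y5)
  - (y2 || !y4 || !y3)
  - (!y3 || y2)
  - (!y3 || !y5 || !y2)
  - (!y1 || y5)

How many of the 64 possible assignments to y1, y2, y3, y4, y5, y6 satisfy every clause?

5

Satisfying assignments:
  y1=F y2=F y3=F y4=F y5=T y6=F
  y1=F y2=F y3=F y4=T y5=T y6=F
  y1=F y2=T y3=T y4=T y5=F y6=T
  y1=T y2=F y3=F y4=F y5=T y6=F
  y1=T y2=F y3=F y4=T y5=T y6=F
Count: 5.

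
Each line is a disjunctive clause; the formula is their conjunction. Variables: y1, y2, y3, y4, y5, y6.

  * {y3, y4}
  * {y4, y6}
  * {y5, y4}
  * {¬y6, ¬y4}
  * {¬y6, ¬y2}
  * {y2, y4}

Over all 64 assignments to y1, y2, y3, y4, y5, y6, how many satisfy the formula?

16

Case analysis on y4 and y6:
  y4=1, y6=1: a clause becomes empty — 0.
  y4=1, y6=0: y1, y2, y3, y5 free → 2^4 = 16.
  y4=0, y6=1: a clause becomes empty — 0.
  y4=0, y6=0: a clause becomes empty — 0.
Total: 0 + 16 + 0 + 0 = 16.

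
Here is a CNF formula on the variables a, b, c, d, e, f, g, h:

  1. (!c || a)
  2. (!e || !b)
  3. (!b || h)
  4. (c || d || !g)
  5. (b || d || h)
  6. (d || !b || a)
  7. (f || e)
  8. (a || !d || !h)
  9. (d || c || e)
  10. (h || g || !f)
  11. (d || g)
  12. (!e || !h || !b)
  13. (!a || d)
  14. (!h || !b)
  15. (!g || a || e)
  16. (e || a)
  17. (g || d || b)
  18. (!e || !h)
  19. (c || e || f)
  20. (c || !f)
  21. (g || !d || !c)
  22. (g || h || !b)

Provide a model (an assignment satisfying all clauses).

a=T, b=F, c=F, d=T, e=T, f=F, g=F, h=F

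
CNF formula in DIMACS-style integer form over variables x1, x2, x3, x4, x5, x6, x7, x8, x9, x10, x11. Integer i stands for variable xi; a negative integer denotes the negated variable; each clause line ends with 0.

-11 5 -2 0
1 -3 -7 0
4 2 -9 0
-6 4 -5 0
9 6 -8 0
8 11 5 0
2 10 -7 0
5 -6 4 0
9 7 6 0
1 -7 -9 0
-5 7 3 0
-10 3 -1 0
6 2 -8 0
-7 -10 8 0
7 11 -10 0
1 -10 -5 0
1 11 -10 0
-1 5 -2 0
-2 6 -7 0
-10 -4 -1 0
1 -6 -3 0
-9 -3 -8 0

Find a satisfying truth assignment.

x1=F  x2=F  x3=F  x4=T  x5=F  x6=T  x7=F  x8=T  x9=F  x10=F  x11=F

Check each clause:
  1. (x5 OR NOT x2 OR NOT x11) — NOT x11 is true.
  2. (NOT x3 OR NOT x7 OR x1) — NOT x3 is true.
  3. (x4 OR x2 OR NOT x9) — x4 is true.
  4. (NOT x5 OR NOT x6 OR x4) — NOT x5 is true.
  5. (NOT x8 OR x6 OR x9) — x6 is true.
  6. (x8 OR x11 OR x5) — x8 is true.
  7. (x2 OR x10 OR NOT x7) — NOT x7 is true.
  8. (x5 OR x4 OR NOT x6) — x4 is true.
  9. (x7 OR x9 OR x6) — x6 is true.
  10. (x1 OR NOT x9 OR NOT x7) — NOT x7 is true.
  11. (x3 OR NOT x5 OR x7) — NOT x5 is true.
  12. (x3 OR NOT x1 OR NOT x10) — NOT x10 is true.
  13. (NOT x8 OR x6 OR x2) — x6 is true.
  14. (x8 OR NOT x10 OR NOT x7) — x8 is true.
  15. (x11 OR NOT x10 OR x7) — NOT x10 is true.
  16. (x1 OR NOT x5 OR NOT x10) — NOT x5 is true.
  17. (x1 OR x11 OR NOT x10) — NOT x10 is true.
  18. (NOT x1 OR x5 OR NOT x2) — NOT x1 is true.
  19. (NOT x7 OR NOT x2 OR x6) — NOT x7 is true.
  20. (NOT x10 OR NOT x1 OR NOT x4) — NOT x10 is true.
  21. (NOT x6 OR NOT x3 OR x1) — NOT x3 is true.
  22. (NOT x3 OR NOT x9 OR NOT x8) — NOT x3 is true.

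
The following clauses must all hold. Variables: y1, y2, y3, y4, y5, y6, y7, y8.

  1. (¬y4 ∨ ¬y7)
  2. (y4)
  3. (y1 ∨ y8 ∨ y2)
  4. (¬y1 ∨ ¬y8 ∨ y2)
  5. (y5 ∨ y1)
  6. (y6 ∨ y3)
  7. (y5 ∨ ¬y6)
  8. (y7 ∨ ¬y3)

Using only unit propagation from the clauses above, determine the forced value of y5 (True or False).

(y4) is a unit clause: y4 = True.
In (¬y4 ∨ ¬y7), ¬y4 is now false; ¬y7 must hold, so y7 = False.
In (¬y3 ∨ y7), y7 is now false; ¬y3 must hold, so y3 = False.
In (y3 ∨ y6), y3 is now false; y6 must hold, so y6 = True.
In (y5 ∨ ¬y6), ¬y6 is now false; y5 must hold, so y5 = True.

True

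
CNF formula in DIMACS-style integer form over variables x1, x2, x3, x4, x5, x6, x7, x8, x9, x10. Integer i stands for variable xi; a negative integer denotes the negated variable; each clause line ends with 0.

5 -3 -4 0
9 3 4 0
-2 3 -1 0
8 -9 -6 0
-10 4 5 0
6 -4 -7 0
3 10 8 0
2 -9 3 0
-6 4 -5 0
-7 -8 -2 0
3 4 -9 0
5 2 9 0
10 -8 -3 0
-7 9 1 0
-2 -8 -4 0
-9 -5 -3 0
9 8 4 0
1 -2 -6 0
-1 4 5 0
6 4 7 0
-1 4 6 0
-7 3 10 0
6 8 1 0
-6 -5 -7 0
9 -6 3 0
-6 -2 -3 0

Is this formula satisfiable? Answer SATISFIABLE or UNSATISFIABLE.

SATISFIABLE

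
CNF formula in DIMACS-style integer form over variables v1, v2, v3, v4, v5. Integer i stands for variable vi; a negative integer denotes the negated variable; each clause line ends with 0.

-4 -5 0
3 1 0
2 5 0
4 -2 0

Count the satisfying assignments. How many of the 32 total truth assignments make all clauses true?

6

The models are:
  v1=F v2=F v3=T v4=F v5=T
  v1=F v2=T v3=T v4=T v5=F
  v1=T v2=F v3=F v4=F v5=T
  v1=T v2=F v3=T v4=F v5=T
  v1=T v2=T v3=F v4=T v5=F
  v1=T v2=T v3=T v4=T v5=F
Count: 6.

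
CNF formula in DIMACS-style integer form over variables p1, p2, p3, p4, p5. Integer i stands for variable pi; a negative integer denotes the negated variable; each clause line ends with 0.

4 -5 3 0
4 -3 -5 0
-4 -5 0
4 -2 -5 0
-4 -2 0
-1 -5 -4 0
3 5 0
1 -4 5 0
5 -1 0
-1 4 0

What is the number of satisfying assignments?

2

The models are:
  p1=0 p2=0 p3=1 p4=0 p5=0
  p1=0 p2=1 p3=1 p4=0 p5=0
Count: 2.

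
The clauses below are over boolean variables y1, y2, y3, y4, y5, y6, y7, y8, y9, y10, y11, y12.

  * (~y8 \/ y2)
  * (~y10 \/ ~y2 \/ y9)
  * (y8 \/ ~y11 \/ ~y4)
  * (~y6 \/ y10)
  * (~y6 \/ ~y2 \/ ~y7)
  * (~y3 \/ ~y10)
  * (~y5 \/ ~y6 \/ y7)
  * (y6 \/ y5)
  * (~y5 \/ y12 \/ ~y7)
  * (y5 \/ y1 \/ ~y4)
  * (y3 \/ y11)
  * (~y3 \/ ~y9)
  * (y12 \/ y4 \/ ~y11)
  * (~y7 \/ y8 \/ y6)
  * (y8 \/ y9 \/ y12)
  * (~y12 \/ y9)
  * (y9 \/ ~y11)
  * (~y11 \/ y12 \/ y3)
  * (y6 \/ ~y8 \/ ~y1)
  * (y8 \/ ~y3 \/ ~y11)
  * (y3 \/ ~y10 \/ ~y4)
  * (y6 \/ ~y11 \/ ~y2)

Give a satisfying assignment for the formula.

Try y1 = False.
Branch on y2: take y2 = False.
  then y8 is forced to False.
The remaining clauses are satisfied by y3 = False, y4 = False, y5 = False, y6 = True, y7 = False, y9 = True, y10 = True, y11 = True, y12 = True.

y1 = F, y2 = F, y3 = F, y4 = F, y5 = F, y6 = T, y7 = F, y8 = F, y9 = T, y10 = T, y11 = T, y12 = T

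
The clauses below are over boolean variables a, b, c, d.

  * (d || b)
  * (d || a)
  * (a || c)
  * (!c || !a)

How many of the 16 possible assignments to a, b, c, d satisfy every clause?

Satisfying assignments:
  a=F b=F c=T d=T
  a=F b=T c=T d=T
  a=T b=F c=F d=T
  a=T b=T c=F d=F
  a=T b=T c=F d=T
That's 5 in total.

5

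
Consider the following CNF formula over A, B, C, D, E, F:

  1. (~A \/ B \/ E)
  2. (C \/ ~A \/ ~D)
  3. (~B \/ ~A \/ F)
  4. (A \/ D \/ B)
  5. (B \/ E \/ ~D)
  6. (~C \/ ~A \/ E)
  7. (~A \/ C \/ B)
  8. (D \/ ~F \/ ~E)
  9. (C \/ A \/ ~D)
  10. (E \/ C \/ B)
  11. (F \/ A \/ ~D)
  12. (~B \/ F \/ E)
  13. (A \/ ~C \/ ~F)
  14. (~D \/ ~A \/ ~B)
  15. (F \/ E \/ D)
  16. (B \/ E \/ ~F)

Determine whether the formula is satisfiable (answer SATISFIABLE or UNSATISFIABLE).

SATISFIABLE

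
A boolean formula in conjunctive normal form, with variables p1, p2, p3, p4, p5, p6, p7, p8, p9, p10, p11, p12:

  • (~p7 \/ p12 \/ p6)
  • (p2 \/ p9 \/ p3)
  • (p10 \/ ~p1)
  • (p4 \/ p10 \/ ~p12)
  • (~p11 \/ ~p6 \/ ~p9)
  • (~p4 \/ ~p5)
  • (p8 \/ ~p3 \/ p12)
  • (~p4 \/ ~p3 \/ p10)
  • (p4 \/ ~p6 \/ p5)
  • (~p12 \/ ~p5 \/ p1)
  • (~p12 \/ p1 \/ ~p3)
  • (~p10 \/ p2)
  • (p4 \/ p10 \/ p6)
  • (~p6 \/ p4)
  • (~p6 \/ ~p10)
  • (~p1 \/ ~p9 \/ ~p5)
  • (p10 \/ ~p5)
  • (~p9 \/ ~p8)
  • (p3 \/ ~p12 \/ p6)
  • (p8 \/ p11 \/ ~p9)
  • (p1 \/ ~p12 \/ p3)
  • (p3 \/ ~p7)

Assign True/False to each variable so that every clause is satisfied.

p1=1, p2=1, p3=1, p4=0, p5=1, p6=0, p7=0, p8=1, p9=0, p10=1, p11=1, p12=1

Pure literal: p2 appears only positively; assign p2 = True.
Pure literal: p7 appears only negated; assign p7 = False.
Set p1 = True and propagate.
  then p10 is forced to True.
  then p6 is forced to False.
Set p3 = True and propagate.
The remaining clauses are satisfied by p4 = False, p5 = True, p8 = True, p9 = False, p11 = True, p12 = True.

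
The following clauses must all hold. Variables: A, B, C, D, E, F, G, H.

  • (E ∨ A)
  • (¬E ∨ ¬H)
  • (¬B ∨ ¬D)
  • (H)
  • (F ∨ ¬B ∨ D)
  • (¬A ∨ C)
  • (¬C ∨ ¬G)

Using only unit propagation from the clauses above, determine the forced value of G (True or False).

False

(H) stands alone — H = True.
From (¬H ∨ ¬E) and H = True: E = False.
(E ∨ A): since E = False, the clause reduces to (A). A = True.
(C ∨ ¬A) with A = True leaves only C, so C = True.
(¬C ∨ ¬G) with C = True leaves only ¬G, so G = False.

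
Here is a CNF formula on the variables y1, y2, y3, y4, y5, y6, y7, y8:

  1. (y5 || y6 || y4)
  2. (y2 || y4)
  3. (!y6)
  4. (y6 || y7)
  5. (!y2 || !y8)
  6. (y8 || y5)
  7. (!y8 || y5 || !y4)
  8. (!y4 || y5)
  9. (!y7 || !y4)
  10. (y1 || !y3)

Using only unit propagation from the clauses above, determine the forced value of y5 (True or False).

(!y6) is a unit clause: y6 = False.
(y6 || y7) with y6 = False leaves only y7, so y7 = True.
From (!y4 || !y7) and y7 = True: y4 = False.
In (y4 || y5 || y6), y4, y6 are now false; y5 must hold, so y5 = True.

True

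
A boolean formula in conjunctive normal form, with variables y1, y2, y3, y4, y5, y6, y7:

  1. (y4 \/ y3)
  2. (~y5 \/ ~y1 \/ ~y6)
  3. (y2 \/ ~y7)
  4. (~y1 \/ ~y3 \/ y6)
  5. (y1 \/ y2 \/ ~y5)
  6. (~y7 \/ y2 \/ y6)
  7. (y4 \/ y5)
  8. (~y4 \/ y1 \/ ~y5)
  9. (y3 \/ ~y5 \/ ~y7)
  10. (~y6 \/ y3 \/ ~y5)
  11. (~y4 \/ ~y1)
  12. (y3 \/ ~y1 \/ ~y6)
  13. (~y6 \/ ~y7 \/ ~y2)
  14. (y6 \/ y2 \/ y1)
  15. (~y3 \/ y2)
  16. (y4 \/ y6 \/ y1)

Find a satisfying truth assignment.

y1=F, y2=T, y3=T, y4=T, y5=F, y6=T, y7=F

Check each clause:
  1. (y4 \/ y3) — y3 is true.
  2. (~y5 \/ ~y6 \/ ~y1) — ~y5 is true.
  3. (y2 \/ ~y7) — ~y7 is true.
  4. (y6 \/ ~y1 \/ ~y3) — ~y1 is true.
  5. (y1 \/ ~y5 \/ y2) — y2 is true.
  6. (~y7 \/ y6 \/ y2) — ~y7 is true.
  7. (y4 \/ y5) — y4 is true.
  8. (~y4 \/ y1 \/ ~y5) — ~y5 is true.
  9. (~y5 \/ ~y7 \/ y3) — y3 is true.
  10. (~y6 \/ y3 \/ ~y5) — y3 is true.
  11. (~y4 \/ ~y1) — ~y1 is true.
  12. (y3 \/ ~y6 \/ ~y1) — y3 is true.
  13. (~y6 \/ ~y2 \/ ~y7) — ~y7 is true.
  14. (y2 \/ y1 \/ y6) — y2 is true.
  15. (~y3 \/ y2) — y2 is true.
  16. (y6 \/ y4 \/ y1) — y4 is true.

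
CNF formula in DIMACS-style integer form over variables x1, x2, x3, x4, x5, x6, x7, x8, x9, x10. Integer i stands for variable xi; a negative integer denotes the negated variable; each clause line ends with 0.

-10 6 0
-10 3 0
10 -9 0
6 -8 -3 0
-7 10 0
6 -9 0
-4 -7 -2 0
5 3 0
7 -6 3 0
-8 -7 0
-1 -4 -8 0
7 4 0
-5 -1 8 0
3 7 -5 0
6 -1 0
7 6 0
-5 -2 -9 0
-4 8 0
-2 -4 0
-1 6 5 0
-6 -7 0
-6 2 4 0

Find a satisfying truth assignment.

x1=0, x2=0, x3=1, x4=1, x5=1, x6=1, x7=0, x8=1, x9=0, x10=0

Check each clause:
  1. {x6, ¬x10} — ¬x10 is true.
  2. {x3, ¬x10} — x3 is true.
  3. {x10, ¬x9} — ¬x9 is true.
  4. {x6, ¬x3, ¬x8} — x6 is true.
  5. {x10, ¬x7} — ¬x7 is true.
  6. {¬x9, x6} — x6 is true.
  7. {¬x2, ¬x7, ¬x4} — ¬x7 is true.
  8. {x5, x3} — x3 is true.
  9. {¬x6, x3, x7} — x3 is true.
  10. {¬x7, ¬x8} — ¬x7 is true.
  11. {¬x4, ¬x8, ¬x1} — ¬x1 is true.
  12. {x7, x4} — x4 is true.
  13. {¬x1, x8, ¬x5} — x8 is true.
  14. {x7, ¬x5, x3} — x3 is true.
  15. {¬x1, x6} — x6 is true.
  16. {x6, x7} — x6 is true.
  17. {¬x5, ¬x9, ¬x2} — ¬x2 is true.
  18. {x8, ¬x4} — x8 is true.
  19. {¬x4, ¬x2} — ¬x2 is true.
  20. {x5, x6, ¬x1} — x5 is true.
  21. {¬x7, ¬x6} — ¬x7 is true.
  22. {x2, ¬x6, x4} — x4 is true.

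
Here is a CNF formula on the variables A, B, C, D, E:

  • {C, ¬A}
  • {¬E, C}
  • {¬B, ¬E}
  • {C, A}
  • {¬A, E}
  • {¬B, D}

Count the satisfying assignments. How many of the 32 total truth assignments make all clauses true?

7

The models are:
  A=0 B=0 C=1 D=0 E=0
  A=0 B=0 C=1 D=0 E=1
  A=0 B=0 C=1 D=1 E=0
  A=0 B=0 C=1 D=1 E=1
  A=0 B=1 C=1 D=1 E=0
  A=1 B=0 C=1 D=0 E=1
  A=1 B=0 C=1 D=1 E=1
That's 7 in total.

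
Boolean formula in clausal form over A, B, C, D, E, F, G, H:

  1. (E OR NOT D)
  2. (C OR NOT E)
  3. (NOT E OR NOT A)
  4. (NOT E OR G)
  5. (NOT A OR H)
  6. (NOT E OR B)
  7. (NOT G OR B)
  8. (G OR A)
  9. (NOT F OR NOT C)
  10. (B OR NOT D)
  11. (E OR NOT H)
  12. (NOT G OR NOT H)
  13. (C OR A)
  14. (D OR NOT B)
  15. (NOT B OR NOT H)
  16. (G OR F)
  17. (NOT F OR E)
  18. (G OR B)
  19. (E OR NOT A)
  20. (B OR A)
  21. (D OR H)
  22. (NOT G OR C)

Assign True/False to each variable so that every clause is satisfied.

A=False, B=True, C=True, D=True, E=True, F=False, G=True, H=False

Check each clause:
  1. (E OR NOT D) — E is true.
  2. (C OR NOT E) — C is true.
  3. (NOT A OR NOT E) — NOT A is true.
  4. (G OR NOT E) — G is true.
  5. (NOT A OR H) — NOT A is true.
  6. (NOT E OR B) — B is true.
  7. (NOT G OR B) — B is true.
  8. (A OR G) — G is true.
  9. (NOT C OR NOT F) — NOT F is true.
  10. (B OR NOT D) — B is true.
  11. (E OR NOT H) — NOT H is true.
  12. (NOT H OR NOT G) — NOT H is true.
  13. (C OR A) — C is true.
  14. (D OR NOT B) — D is true.
  15. (NOT H OR NOT B) — NOT H is true.
  16. (G OR F) — G is true.
  17. (E OR NOT F) — NOT F is true.
  18. (G OR B) — B is true.
  19. (E OR NOT A) — E is true.
  20. (A OR B) — B is true.
  21. (D OR H) — D is true.
  22. (NOT G OR C) — C is true.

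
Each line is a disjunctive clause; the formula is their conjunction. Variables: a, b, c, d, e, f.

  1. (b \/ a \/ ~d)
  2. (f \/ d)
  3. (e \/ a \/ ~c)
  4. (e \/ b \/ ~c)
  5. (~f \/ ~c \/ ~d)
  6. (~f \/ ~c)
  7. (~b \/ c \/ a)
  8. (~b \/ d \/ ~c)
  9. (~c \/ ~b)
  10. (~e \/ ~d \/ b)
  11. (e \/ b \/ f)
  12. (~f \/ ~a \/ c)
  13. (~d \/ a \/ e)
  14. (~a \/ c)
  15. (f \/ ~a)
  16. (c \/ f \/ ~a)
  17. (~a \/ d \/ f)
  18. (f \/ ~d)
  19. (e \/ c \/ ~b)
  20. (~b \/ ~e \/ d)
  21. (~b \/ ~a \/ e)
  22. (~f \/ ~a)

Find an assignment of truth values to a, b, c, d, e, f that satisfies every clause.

Try a = False.
For the remaining variables, b = False, c = False, d = False, e = False, f = True works.

a=False, b=False, c=False, d=False, e=False, f=True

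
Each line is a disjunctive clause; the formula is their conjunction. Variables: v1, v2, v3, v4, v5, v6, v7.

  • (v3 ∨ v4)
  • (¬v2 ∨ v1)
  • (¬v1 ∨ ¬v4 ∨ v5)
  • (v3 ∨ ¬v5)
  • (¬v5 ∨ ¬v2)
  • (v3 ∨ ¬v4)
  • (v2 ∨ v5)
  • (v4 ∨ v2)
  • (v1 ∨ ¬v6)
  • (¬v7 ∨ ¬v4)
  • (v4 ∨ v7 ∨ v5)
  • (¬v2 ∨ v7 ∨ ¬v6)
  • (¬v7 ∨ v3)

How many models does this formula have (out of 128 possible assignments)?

Satisfying assignments:
  v1=0 v2=0 v3=1 v4=1 v5=1 v6=0 v7=0
  v1=1 v2=0 v3=1 v4=1 v5=1 v6=0 v7=0
  v1=1 v2=0 v3=1 v4=1 v5=1 v6=1 v7=0
  v1=1 v2=1 v3=1 v4=0 v5=0 v6=0 v7=1
  v1=1 v2=1 v3=1 v4=0 v5=0 v6=1 v7=1
Count: 5.

5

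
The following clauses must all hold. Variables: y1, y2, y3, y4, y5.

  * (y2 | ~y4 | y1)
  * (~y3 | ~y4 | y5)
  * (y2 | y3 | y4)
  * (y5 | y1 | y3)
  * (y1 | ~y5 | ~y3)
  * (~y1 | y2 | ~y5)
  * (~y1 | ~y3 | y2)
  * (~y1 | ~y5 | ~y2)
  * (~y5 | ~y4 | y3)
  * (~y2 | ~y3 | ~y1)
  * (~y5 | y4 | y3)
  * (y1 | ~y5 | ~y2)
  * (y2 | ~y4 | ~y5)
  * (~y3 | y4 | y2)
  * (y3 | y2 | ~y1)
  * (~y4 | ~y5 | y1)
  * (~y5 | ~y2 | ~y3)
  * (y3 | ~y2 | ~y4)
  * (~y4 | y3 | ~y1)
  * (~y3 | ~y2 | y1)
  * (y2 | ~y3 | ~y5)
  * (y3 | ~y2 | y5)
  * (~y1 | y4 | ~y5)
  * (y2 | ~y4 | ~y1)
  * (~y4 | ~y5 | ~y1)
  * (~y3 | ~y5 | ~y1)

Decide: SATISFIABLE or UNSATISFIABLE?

UNSATISFIABLE

y3 = True:
  y1 = True:
    propagation gives y2=True; an empty clause results — contradiction.
  y1 = False:
    propagation gives y5=False, y4=False, y2=True; an empty clause results — contradiction.
y3 = False:
  y1 = True:
    propagation gives y2=True, y5=False; an empty clause results — contradiction.
  y1 = False:
    propagation gives y5=True, y4=False; an empty clause results — contradiction.
Every branch closes, so no satisfying assignment exists.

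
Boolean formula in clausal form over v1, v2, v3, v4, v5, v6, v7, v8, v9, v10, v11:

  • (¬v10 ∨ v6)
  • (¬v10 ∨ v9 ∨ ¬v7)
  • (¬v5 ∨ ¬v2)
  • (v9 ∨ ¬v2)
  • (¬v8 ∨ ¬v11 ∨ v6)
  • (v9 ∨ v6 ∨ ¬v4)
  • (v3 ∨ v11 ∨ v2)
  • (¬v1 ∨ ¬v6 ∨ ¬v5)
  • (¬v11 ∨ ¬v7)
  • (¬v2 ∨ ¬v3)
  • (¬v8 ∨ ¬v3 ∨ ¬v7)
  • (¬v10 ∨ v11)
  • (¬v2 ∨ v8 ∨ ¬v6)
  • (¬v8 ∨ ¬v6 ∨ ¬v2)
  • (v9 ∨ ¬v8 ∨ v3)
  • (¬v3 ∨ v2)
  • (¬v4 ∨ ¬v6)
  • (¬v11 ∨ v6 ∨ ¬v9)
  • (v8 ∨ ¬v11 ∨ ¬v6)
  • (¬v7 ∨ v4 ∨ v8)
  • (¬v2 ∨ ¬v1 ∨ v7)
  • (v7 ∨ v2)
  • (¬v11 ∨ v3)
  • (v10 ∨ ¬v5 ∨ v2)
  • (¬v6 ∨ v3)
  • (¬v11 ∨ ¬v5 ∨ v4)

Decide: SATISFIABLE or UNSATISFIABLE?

SATISFIABLE

v1 occurs only negated in the remaining clauses — set v1 = False.
v5 occurs only negated in the remaining clauses — set v5 = False.
Set v2 = True and propagate.
  then v9 is forced to True.
  then v3 is forced to False.
  then v11 is forced to False.
  then v10 is forced to False.
  then v6 is forced to False.
Branch on v4: take v4 = False.
For the remaining variables, v7 = False, v8 = False works.
So v1=False, v2=True, v3=False, v4=False, v5=False, v6=False, v7=False, v8=False, v9=True, v10=False, v11=False is a satisfying assignment.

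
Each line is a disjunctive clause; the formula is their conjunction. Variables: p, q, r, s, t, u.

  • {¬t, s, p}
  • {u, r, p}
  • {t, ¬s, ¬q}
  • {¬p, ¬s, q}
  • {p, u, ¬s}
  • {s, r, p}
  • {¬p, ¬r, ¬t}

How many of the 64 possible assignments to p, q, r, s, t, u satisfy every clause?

24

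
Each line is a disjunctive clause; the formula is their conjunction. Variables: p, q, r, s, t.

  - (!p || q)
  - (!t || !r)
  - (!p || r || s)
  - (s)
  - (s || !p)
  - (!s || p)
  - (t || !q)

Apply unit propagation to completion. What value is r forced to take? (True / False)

False

Unit clause (s) sets s = True.
From (p || !s) and s = True: p = True.
(!p || q): since p = True, the clause reduces to (q). q = True.
In (t || !q), !q is now false; t must hold, so t = True.
(!t || !r): since t = True, the clause reduces to (!r). r = False.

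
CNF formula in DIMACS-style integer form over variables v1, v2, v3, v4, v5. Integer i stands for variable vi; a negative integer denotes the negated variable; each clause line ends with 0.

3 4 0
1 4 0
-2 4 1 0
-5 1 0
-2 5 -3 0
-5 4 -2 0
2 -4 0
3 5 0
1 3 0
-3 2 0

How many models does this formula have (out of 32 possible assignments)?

2

The models are:
  v1=T v2=T v3=F v4=T v5=T
  v1=T v2=T v3=T v4=T v5=T
That's 2 in total.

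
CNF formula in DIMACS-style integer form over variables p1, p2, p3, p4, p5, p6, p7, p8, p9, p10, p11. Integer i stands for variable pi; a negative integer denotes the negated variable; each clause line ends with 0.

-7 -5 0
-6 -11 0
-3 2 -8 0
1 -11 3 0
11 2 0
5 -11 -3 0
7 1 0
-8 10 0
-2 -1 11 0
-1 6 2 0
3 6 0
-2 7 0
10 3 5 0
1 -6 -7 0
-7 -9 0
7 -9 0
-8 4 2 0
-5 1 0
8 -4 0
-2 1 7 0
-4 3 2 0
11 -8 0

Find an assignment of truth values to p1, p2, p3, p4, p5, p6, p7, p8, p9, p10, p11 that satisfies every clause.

p1 = F  p2 = T  p3 = T  p4 = F  p5 = F  p6 = F  p7 = T  p8 = F  p9 = F  p10 = T  p11 = F

Check each clause:
  1. {¬p5, ¬p7} — ¬p5 is true.
  2. {¬p11, ¬p6} — ¬p6 is true.
  3. {p2, ¬p8, ¬p3} — ¬p8 is true.
  4. {p3, ¬p11, p1} — p3 is true.
  5. {p11, p2} — p2 is true.
  6. {p5, ¬p11, ¬p3} — ¬p11 is true.
  7. {p1, p7} — p7 is true.
  8. {p10, ¬p8} — ¬p8 is true.
  9. {p11, ¬p1, ¬p2} — ¬p1 is true.
  10. {p6, p2, ¬p1} — p2 is true.
  11. {p6, p3} — p3 is true.
  12. {p7, ¬p2} — p7 is true.
  13. {p10, p5, p3} — p10 is true.
  14. {p1, ¬p6, ¬p7} — ¬p6 is true.
  15. {¬p9, ¬p7} — ¬p9 is true.
  16. {¬p9, p7} — p7 is true.
  17. {p2, ¬p8, p4} — ¬p8 is true.
  18. {¬p5, p1} — ¬p5 is true.
  19. {p8, ¬p4} — ¬p4 is true.
  20. {p7, p1, ¬p2} — p7 is true.
  21. {¬p4, p2, p3} — p2 is true.
  22. {¬p8, p11} — ¬p8 is true.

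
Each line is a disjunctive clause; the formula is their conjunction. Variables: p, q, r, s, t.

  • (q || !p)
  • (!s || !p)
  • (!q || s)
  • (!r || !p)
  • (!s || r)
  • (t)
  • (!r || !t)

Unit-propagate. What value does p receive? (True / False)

(t) is a unit clause: t = True.
(!r || !t) with t = True leaves only !r, so r = False.
(!s || r) with r = False leaves only !s, so s = False.
In (s || !q), s is now false; !q must hold, so q = False.
(q || !p): since q = False, the clause reduces to (!p). p = False.

False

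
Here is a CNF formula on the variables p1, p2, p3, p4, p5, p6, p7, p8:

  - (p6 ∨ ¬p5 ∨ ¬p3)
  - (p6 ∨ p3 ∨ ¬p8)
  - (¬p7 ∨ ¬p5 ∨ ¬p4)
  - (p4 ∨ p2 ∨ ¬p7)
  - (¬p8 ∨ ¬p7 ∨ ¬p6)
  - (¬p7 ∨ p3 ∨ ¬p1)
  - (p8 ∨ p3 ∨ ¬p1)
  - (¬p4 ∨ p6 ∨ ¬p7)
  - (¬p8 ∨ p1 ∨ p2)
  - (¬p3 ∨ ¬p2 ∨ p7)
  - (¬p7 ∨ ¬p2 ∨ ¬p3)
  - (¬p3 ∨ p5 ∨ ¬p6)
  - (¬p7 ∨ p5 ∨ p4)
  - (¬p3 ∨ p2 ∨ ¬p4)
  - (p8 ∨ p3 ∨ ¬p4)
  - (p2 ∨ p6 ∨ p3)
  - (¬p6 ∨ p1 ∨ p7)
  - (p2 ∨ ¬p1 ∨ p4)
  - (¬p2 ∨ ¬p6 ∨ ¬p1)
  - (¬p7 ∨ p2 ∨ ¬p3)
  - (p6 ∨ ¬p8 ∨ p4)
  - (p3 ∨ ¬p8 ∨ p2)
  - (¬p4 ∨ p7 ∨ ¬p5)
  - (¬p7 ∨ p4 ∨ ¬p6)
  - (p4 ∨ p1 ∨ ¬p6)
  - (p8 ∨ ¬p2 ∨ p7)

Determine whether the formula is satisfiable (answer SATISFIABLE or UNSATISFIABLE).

SATISFIABLE

Try p1 = False.
The remaining clauses are satisfied by p2 = True, p3 = False, p4 = False, p5 = True, p6 = False, p7 = True, p8 = False.
Every clause has at least one true literal under this assignment.
So p1=False, p2=True, p3=False, p4=False, p5=True, p6=False, p7=True, p8=False is a satisfying assignment.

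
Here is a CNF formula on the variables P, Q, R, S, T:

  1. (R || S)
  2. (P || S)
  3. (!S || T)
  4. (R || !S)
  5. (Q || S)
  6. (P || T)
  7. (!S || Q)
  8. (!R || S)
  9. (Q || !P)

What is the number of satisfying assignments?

Satisfying assignments:
  P=0 Q=1 R=1 S=1 T=1
  P=1 Q=1 R=1 S=1 T=1
Count: 2.

2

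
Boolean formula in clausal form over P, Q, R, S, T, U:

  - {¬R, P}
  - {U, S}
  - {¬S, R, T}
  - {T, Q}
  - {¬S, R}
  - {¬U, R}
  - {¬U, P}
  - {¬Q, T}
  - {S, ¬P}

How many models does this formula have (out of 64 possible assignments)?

Satisfying assignments:
  P=1 Q=0 R=1 S=1 T=1 U=0
  P=1 Q=0 R=1 S=1 T=1 U=1
  P=1 Q=1 R=1 S=1 T=1 U=0
  P=1 Q=1 R=1 S=1 T=1 U=1
Count: 4.

4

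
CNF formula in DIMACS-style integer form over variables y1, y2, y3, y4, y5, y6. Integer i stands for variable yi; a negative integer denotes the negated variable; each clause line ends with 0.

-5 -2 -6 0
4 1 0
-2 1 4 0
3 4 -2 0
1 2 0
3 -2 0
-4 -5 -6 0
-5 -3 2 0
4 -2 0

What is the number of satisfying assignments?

Case analysis on y2 and y4:
  y2=1, y4=1: y1 free; 3 ways for (y3,y5,y6) × 2^1 = 6.
  y2=1, y4=0: a clause becomes empty — 0.
  y2=0, y4=1: 5 of the 16 assignments to (y1,y3,y5,y6) work.
  y2=0, y4=0: y6 free; 3 ways for (y1,y3,y5) × 2^1 = 6.
Total: 6 + 0 + 5 + 6 = 17.

17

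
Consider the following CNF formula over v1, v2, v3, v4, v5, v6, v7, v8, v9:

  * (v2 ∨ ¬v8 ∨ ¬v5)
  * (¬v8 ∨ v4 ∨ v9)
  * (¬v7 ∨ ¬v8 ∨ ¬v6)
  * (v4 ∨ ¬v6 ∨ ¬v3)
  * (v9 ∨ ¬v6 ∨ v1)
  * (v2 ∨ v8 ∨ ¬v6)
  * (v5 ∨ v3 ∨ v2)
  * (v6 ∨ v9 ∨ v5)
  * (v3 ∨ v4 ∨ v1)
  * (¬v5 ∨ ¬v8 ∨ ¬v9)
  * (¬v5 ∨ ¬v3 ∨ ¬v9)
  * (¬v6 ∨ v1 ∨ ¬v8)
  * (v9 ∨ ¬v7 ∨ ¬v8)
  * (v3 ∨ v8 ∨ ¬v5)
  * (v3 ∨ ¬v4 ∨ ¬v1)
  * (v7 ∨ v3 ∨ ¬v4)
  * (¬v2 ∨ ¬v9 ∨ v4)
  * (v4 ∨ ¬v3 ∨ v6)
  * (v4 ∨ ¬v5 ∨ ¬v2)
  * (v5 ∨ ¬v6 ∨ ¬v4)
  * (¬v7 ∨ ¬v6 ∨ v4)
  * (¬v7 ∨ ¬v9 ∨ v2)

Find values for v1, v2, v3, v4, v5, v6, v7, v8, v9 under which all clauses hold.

v1=1, v2=0, v3=1, v4=1, v5=1, v6=0, v7=1, v8=0, v9=0

Branch on v1: take v1 = True.
Set v2 = False and propagate.
For the remaining variables, v3 = True, v4 = True, v5 = True, v6 = False, v7 = True, v8 = False, v9 = False works.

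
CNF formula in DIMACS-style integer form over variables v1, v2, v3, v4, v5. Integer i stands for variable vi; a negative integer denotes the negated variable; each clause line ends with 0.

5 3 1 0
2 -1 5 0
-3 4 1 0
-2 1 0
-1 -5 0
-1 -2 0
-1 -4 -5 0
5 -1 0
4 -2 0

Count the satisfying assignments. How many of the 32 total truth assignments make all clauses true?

4

The models are:
  v1=F v2=F v3=F v4=F v5=T
  v1=F v2=F v3=F v4=T v5=T
  v1=F v2=F v3=T v4=T v5=F
  v1=F v2=F v3=T v4=T v5=T
That's 4 in total.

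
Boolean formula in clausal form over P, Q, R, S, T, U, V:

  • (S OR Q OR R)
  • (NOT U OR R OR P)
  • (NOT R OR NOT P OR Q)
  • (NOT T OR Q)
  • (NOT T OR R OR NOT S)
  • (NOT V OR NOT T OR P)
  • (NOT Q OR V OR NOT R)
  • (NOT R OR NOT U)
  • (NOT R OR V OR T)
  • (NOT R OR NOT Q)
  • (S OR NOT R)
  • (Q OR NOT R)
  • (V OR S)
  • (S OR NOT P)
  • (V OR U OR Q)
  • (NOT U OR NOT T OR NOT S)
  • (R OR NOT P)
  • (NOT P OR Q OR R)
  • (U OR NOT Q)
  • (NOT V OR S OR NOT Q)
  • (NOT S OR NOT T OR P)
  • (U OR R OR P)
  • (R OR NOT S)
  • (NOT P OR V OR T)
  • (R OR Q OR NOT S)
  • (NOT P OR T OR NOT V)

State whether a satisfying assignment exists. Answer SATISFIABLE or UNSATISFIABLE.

R = True:
  propagation gives U=False, Q=False; an empty clause results — contradiction.
R = False:
  propagation gives P=False, U=False; an empty clause results — contradiction.
Every branch closes, so no satisfying assignment exists.

UNSATISFIABLE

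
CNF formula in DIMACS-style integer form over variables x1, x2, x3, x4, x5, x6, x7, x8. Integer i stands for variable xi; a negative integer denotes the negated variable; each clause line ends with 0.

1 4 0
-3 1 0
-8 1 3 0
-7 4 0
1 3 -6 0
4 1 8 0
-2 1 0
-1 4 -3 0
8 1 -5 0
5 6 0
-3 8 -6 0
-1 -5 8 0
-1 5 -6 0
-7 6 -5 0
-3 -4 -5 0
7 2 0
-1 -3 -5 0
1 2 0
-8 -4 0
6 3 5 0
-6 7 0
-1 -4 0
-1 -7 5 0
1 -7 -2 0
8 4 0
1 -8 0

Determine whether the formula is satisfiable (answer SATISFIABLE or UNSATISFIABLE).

SATISFIABLE

Set x1 = True and propagate.
  then x4 is forced to False.
  then x7 is forced to False.
  then x3 is forced to False.
  then x2 is forced to True.
  then x6 is forced to False.
  then x5 is forced to True.
  then x8 is forced to True.
Every clause has at least one true literal under this assignment.
So x1 = 1  x2 = 1  x3 = 0  x4 = 0  x5 = 1  x6 = 0  x7 = 0  x8 = 1 is a satisfying assignment.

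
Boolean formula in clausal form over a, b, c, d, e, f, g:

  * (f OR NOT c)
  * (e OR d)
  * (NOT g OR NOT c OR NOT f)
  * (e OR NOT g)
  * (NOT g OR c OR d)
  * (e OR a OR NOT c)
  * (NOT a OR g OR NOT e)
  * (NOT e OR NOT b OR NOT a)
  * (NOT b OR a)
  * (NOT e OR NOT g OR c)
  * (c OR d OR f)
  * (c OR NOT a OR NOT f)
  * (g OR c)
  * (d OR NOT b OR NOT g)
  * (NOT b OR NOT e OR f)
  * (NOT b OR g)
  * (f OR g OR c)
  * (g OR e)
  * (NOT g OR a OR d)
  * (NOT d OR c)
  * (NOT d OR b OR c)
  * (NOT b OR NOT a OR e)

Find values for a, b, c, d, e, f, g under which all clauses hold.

a = False, b = False, c = True, d = False, e = True, f = True, g = False

Branch on a: take a = False.
  then b is forced to False.
The remaining clauses are satisfied by c = True, d = False, e = True, f = True, g = False.
Every clause has at least one true literal under this assignment.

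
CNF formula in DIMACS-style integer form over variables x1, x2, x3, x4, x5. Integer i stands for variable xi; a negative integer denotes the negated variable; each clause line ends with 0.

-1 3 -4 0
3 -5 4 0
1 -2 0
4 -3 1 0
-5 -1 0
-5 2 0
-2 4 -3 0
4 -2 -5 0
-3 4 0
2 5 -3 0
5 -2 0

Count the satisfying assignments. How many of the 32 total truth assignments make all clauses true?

3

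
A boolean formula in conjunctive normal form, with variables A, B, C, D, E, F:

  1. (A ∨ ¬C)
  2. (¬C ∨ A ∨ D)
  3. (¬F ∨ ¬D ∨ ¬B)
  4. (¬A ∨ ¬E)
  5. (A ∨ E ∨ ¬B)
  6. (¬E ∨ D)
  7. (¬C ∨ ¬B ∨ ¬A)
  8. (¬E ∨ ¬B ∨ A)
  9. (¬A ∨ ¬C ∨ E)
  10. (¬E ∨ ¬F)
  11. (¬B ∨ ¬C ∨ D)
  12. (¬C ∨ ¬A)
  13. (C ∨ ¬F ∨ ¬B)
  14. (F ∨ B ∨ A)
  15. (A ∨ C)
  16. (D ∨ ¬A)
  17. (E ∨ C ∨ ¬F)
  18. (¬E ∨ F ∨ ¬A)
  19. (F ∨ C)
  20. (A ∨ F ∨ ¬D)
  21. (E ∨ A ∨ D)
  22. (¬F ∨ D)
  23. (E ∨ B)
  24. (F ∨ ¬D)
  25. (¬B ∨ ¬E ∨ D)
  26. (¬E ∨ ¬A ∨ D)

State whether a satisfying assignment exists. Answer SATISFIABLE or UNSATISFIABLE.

A = True:
  propagation gives E=False, C=False, D=True, F=False; an empty clause results — contradiction.
A = False:
  propagation gives C=False; an empty clause results — contradiction.
Every branch closes, so no satisfying assignment exists.

UNSATISFIABLE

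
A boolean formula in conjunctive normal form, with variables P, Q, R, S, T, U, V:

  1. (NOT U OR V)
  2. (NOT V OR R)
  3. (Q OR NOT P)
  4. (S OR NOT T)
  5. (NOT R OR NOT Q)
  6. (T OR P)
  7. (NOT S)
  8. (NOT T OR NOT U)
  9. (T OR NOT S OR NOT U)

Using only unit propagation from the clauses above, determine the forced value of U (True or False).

Unit clause (NOT S) sets S = False.
(S OR NOT T): since S = False, the clause reduces to (NOT T). T = False.
In (P OR T), T is now false; P must hold, so P = True.
(NOT P OR Q) with P = True leaves only Q, so Q = True.
In (NOT R OR NOT Q), NOT Q is now false; NOT R must hold, so R = False.
In (R OR NOT V), R is now false; NOT V must hold, so V = False.
(V OR NOT U) with V = False leaves only NOT U, so U = False.

False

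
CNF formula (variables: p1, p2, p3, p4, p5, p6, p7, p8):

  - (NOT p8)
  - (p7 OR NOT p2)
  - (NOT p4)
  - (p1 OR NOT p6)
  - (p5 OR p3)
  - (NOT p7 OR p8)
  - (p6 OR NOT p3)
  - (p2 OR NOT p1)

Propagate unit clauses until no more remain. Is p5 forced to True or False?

True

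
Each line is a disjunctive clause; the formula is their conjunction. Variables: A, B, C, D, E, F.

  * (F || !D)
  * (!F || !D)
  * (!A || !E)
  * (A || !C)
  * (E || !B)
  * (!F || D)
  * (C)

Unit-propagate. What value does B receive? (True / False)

Unit clause (C) sets C = True.
(!C || A): since C = True, the clause reduces to (A). A = True.
(!E || !A) with A = True leaves only !E, so E = False.
In (!B || E), E is now false; !B must hold, so B = False.

False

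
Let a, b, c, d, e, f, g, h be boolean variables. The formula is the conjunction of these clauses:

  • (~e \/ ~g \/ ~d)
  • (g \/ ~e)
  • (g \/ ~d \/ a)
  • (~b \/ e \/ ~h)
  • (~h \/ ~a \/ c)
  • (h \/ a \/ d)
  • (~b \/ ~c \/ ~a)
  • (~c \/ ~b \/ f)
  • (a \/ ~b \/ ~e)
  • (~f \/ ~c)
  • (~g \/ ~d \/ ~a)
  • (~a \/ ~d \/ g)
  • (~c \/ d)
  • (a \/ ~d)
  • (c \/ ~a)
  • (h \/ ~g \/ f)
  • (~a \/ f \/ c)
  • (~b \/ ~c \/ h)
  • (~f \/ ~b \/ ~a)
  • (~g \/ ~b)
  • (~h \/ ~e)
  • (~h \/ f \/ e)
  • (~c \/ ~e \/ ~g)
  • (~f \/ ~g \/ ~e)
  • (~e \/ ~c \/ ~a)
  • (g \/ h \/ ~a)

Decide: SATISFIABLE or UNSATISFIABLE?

SATISFIABLE

Pure literal: b appears only negated; assign b = False.
Try a = False.
  then d is forced to False.
  then h is forced to True.
  then c is forced to False.
  then e is forced to False.
  then f is forced to True.
g is now unconstrained; take g = True.
So a = F, b = F, c = F, d = F, e = F, f = T, g = T, h = T is a satisfying assignment.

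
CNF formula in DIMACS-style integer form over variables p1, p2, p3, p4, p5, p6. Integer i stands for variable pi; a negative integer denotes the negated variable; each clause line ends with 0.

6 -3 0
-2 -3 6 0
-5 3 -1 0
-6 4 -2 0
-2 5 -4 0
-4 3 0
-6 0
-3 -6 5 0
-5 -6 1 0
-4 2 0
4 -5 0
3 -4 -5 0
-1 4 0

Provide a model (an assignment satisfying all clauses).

(!p6) is a unit clause, so p6 = False.
Unit propagation: (!p3) forces p3 = False.
(!p4) is a unit clause, so p4 = False.
The clause (!p5) is unit: p5 must be False.
The clause (!p1) is unit: p1 must be False.
p2 is now unconstrained; take p2 = True.
Every clause has at least one true literal under this assignment.

p1=0, p2=1, p3=0, p4=0, p5=0, p6=0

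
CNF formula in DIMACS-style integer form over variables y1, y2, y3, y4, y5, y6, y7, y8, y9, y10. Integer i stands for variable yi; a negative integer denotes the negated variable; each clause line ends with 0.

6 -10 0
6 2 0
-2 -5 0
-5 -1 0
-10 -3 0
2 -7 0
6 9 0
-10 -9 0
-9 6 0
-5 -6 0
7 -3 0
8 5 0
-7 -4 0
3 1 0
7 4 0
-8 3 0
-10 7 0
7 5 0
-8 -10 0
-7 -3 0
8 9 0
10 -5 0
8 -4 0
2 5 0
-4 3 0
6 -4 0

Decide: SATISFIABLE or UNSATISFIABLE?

UNSATISFIABLE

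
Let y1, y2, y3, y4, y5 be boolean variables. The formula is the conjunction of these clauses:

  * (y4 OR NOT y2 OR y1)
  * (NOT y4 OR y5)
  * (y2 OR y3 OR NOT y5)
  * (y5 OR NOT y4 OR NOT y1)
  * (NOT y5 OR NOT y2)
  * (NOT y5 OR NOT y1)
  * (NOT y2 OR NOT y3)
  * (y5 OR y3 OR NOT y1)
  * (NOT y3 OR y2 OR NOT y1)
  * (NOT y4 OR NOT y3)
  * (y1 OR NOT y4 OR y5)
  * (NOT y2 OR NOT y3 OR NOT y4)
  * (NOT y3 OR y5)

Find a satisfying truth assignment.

y1=F, y2=F, y3=T, y4=F, y5=T

Try y1 = False.
Try y2 = False.
Try y3 = True.
  then y4 is forced to False.
  then y5 is forced to True.
Every clause has at least one true literal under this assignment.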